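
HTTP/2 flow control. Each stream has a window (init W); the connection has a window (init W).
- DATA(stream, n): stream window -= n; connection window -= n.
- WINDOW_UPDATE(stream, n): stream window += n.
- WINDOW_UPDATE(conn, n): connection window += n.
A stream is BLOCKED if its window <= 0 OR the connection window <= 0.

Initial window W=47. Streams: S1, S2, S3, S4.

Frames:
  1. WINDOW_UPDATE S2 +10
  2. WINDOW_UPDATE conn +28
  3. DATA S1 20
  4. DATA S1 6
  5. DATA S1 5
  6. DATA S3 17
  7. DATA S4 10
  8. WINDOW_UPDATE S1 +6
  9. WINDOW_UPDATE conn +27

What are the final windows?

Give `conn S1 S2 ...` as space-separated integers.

Op 1: conn=47 S1=47 S2=57 S3=47 S4=47 blocked=[]
Op 2: conn=75 S1=47 S2=57 S3=47 S4=47 blocked=[]
Op 3: conn=55 S1=27 S2=57 S3=47 S4=47 blocked=[]
Op 4: conn=49 S1=21 S2=57 S3=47 S4=47 blocked=[]
Op 5: conn=44 S1=16 S2=57 S3=47 S4=47 blocked=[]
Op 6: conn=27 S1=16 S2=57 S3=30 S4=47 blocked=[]
Op 7: conn=17 S1=16 S2=57 S3=30 S4=37 blocked=[]
Op 8: conn=17 S1=22 S2=57 S3=30 S4=37 blocked=[]
Op 9: conn=44 S1=22 S2=57 S3=30 S4=37 blocked=[]

Answer: 44 22 57 30 37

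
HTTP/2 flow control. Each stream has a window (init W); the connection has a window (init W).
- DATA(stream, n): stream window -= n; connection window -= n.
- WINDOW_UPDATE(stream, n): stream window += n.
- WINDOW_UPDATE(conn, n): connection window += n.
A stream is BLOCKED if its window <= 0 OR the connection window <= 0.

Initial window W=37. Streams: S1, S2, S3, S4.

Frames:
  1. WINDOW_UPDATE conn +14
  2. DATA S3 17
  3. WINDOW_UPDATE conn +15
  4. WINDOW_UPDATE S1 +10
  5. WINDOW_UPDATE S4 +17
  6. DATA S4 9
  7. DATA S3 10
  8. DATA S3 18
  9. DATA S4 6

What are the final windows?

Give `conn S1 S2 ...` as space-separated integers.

Op 1: conn=51 S1=37 S2=37 S3=37 S4=37 blocked=[]
Op 2: conn=34 S1=37 S2=37 S3=20 S4=37 blocked=[]
Op 3: conn=49 S1=37 S2=37 S3=20 S4=37 blocked=[]
Op 4: conn=49 S1=47 S2=37 S3=20 S4=37 blocked=[]
Op 5: conn=49 S1=47 S2=37 S3=20 S4=54 blocked=[]
Op 6: conn=40 S1=47 S2=37 S3=20 S4=45 blocked=[]
Op 7: conn=30 S1=47 S2=37 S3=10 S4=45 blocked=[]
Op 8: conn=12 S1=47 S2=37 S3=-8 S4=45 blocked=[3]
Op 9: conn=6 S1=47 S2=37 S3=-8 S4=39 blocked=[3]

Answer: 6 47 37 -8 39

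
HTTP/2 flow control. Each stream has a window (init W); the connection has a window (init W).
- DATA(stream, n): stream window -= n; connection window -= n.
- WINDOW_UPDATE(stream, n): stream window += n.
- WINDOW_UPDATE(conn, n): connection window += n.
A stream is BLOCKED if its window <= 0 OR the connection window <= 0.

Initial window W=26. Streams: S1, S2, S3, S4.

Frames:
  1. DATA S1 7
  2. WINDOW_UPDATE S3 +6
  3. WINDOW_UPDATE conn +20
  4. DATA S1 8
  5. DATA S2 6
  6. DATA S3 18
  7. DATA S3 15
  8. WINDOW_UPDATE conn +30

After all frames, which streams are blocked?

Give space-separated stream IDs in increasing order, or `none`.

Op 1: conn=19 S1=19 S2=26 S3=26 S4=26 blocked=[]
Op 2: conn=19 S1=19 S2=26 S3=32 S4=26 blocked=[]
Op 3: conn=39 S1=19 S2=26 S3=32 S4=26 blocked=[]
Op 4: conn=31 S1=11 S2=26 S3=32 S4=26 blocked=[]
Op 5: conn=25 S1=11 S2=20 S3=32 S4=26 blocked=[]
Op 6: conn=7 S1=11 S2=20 S3=14 S4=26 blocked=[]
Op 7: conn=-8 S1=11 S2=20 S3=-1 S4=26 blocked=[1, 2, 3, 4]
Op 8: conn=22 S1=11 S2=20 S3=-1 S4=26 blocked=[3]

Answer: S3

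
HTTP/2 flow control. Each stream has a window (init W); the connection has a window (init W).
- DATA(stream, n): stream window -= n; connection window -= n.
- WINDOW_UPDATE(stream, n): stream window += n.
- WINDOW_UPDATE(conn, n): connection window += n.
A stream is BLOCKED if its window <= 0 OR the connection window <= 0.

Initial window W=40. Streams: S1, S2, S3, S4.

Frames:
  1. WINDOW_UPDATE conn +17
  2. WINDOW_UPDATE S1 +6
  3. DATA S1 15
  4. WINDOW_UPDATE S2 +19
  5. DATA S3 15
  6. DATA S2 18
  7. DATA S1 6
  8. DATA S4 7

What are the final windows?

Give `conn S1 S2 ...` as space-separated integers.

Op 1: conn=57 S1=40 S2=40 S3=40 S4=40 blocked=[]
Op 2: conn=57 S1=46 S2=40 S3=40 S4=40 blocked=[]
Op 3: conn=42 S1=31 S2=40 S3=40 S4=40 blocked=[]
Op 4: conn=42 S1=31 S2=59 S3=40 S4=40 blocked=[]
Op 5: conn=27 S1=31 S2=59 S3=25 S4=40 blocked=[]
Op 6: conn=9 S1=31 S2=41 S3=25 S4=40 blocked=[]
Op 7: conn=3 S1=25 S2=41 S3=25 S4=40 blocked=[]
Op 8: conn=-4 S1=25 S2=41 S3=25 S4=33 blocked=[1, 2, 3, 4]

Answer: -4 25 41 25 33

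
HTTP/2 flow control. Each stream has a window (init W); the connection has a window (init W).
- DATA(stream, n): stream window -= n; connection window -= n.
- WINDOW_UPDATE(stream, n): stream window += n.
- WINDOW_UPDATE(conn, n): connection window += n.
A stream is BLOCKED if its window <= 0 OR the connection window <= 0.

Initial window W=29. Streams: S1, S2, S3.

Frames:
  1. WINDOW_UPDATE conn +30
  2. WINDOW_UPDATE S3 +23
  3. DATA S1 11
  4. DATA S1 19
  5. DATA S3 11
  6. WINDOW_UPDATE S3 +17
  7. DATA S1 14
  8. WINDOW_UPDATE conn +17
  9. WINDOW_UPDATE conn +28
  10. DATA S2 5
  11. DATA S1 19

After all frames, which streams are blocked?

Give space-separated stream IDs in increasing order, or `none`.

Op 1: conn=59 S1=29 S2=29 S3=29 blocked=[]
Op 2: conn=59 S1=29 S2=29 S3=52 blocked=[]
Op 3: conn=48 S1=18 S2=29 S3=52 blocked=[]
Op 4: conn=29 S1=-1 S2=29 S3=52 blocked=[1]
Op 5: conn=18 S1=-1 S2=29 S3=41 blocked=[1]
Op 6: conn=18 S1=-1 S2=29 S3=58 blocked=[1]
Op 7: conn=4 S1=-15 S2=29 S3=58 blocked=[1]
Op 8: conn=21 S1=-15 S2=29 S3=58 blocked=[1]
Op 9: conn=49 S1=-15 S2=29 S3=58 blocked=[1]
Op 10: conn=44 S1=-15 S2=24 S3=58 blocked=[1]
Op 11: conn=25 S1=-34 S2=24 S3=58 blocked=[1]

Answer: S1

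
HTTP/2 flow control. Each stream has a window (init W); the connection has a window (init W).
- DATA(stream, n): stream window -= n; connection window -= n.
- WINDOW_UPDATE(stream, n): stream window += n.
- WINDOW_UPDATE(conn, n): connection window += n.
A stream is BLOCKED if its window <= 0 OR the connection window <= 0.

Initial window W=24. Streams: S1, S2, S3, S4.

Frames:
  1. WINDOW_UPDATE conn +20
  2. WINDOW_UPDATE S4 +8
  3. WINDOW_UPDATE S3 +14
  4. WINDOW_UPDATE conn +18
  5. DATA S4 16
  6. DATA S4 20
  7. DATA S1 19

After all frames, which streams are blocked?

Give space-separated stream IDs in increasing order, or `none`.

Answer: S4

Derivation:
Op 1: conn=44 S1=24 S2=24 S3=24 S4=24 blocked=[]
Op 2: conn=44 S1=24 S2=24 S3=24 S4=32 blocked=[]
Op 3: conn=44 S1=24 S2=24 S3=38 S4=32 blocked=[]
Op 4: conn=62 S1=24 S2=24 S3=38 S4=32 blocked=[]
Op 5: conn=46 S1=24 S2=24 S3=38 S4=16 blocked=[]
Op 6: conn=26 S1=24 S2=24 S3=38 S4=-4 blocked=[4]
Op 7: conn=7 S1=5 S2=24 S3=38 S4=-4 blocked=[4]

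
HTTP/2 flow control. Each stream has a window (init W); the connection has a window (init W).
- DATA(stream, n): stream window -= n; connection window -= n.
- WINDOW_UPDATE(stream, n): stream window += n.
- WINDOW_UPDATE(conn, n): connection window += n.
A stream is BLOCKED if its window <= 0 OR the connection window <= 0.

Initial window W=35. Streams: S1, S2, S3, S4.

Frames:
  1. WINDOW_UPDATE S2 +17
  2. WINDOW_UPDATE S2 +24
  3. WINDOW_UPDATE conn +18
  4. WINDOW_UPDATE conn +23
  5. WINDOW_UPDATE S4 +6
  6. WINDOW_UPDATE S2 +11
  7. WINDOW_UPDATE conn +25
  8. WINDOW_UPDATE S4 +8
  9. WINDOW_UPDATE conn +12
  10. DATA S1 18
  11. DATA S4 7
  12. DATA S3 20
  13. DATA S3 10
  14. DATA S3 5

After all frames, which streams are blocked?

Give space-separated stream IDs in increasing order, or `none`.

Answer: S3

Derivation:
Op 1: conn=35 S1=35 S2=52 S3=35 S4=35 blocked=[]
Op 2: conn=35 S1=35 S2=76 S3=35 S4=35 blocked=[]
Op 3: conn=53 S1=35 S2=76 S3=35 S4=35 blocked=[]
Op 4: conn=76 S1=35 S2=76 S3=35 S4=35 blocked=[]
Op 5: conn=76 S1=35 S2=76 S3=35 S4=41 blocked=[]
Op 6: conn=76 S1=35 S2=87 S3=35 S4=41 blocked=[]
Op 7: conn=101 S1=35 S2=87 S3=35 S4=41 blocked=[]
Op 8: conn=101 S1=35 S2=87 S3=35 S4=49 blocked=[]
Op 9: conn=113 S1=35 S2=87 S3=35 S4=49 blocked=[]
Op 10: conn=95 S1=17 S2=87 S3=35 S4=49 blocked=[]
Op 11: conn=88 S1=17 S2=87 S3=35 S4=42 blocked=[]
Op 12: conn=68 S1=17 S2=87 S3=15 S4=42 blocked=[]
Op 13: conn=58 S1=17 S2=87 S3=5 S4=42 blocked=[]
Op 14: conn=53 S1=17 S2=87 S3=0 S4=42 blocked=[3]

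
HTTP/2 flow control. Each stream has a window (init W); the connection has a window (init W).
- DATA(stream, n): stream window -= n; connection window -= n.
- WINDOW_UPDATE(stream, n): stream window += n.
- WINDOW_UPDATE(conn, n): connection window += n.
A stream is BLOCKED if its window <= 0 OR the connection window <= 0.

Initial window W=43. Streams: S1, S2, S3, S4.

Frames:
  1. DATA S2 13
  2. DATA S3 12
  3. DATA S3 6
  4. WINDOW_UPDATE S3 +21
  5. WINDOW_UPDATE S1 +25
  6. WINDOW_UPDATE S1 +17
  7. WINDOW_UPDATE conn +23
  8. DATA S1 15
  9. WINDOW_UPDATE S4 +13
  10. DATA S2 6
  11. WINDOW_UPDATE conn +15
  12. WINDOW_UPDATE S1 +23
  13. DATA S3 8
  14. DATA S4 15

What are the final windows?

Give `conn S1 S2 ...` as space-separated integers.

Op 1: conn=30 S1=43 S2=30 S3=43 S4=43 blocked=[]
Op 2: conn=18 S1=43 S2=30 S3=31 S4=43 blocked=[]
Op 3: conn=12 S1=43 S2=30 S3=25 S4=43 blocked=[]
Op 4: conn=12 S1=43 S2=30 S3=46 S4=43 blocked=[]
Op 5: conn=12 S1=68 S2=30 S3=46 S4=43 blocked=[]
Op 6: conn=12 S1=85 S2=30 S3=46 S4=43 blocked=[]
Op 7: conn=35 S1=85 S2=30 S3=46 S4=43 blocked=[]
Op 8: conn=20 S1=70 S2=30 S3=46 S4=43 blocked=[]
Op 9: conn=20 S1=70 S2=30 S3=46 S4=56 blocked=[]
Op 10: conn=14 S1=70 S2=24 S3=46 S4=56 blocked=[]
Op 11: conn=29 S1=70 S2=24 S3=46 S4=56 blocked=[]
Op 12: conn=29 S1=93 S2=24 S3=46 S4=56 blocked=[]
Op 13: conn=21 S1=93 S2=24 S3=38 S4=56 blocked=[]
Op 14: conn=6 S1=93 S2=24 S3=38 S4=41 blocked=[]

Answer: 6 93 24 38 41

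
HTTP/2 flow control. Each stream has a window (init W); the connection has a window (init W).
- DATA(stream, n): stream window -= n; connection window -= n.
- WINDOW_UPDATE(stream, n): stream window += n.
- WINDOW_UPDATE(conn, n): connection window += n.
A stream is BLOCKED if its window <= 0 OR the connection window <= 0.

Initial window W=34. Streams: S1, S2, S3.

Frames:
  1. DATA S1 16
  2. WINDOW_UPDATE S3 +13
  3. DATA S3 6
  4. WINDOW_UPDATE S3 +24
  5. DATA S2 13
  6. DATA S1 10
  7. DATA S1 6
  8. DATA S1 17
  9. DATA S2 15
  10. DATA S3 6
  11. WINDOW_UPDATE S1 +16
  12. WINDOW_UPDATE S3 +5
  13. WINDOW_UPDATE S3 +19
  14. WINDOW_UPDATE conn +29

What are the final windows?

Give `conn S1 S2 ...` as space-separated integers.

Op 1: conn=18 S1=18 S2=34 S3=34 blocked=[]
Op 2: conn=18 S1=18 S2=34 S3=47 blocked=[]
Op 3: conn=12 S1=18 S2=34 S3=41 blocked=[]
Op 4: conn=12 S1=18 S2=34 S3=65 blocked=[]
Op 5: conn=-1 S1=18 S2=21 S3=65 blocked=[1, 2, 3]
Op 6: conn=-11 S1=8 S2=21 S3=65 blocked=[1, 2, 3]
Op 7: conn=-17 S1=2 S2=21 S3=65 blocked=[1, 2, 3]
Op 8: conn=-34 S1=-15 S2=21 S3=65 blocked=[1, 2, 3]
Op 9: conn=-49 S1=-15 S2=6 S3=65 blocked=[1, 2, 3]
Op 10: conn=-55 S1=-15 S2=6 S3=59 blocked=[1, 2, 3]
Op 11: conn=-55 S1=1 S2=6 S3=59 blocked=[1, 2, 3]
Op 12: conn=-55 S1=1 S2=6 S3=64 blocked=[1, 2, 3]
Op 13: conn=-55 S1=1 S2=6 S3=83 blocked=[1, 2, 3]
Op 14: conn=-26 S1=1 S2=6 S3=83 blocked=[1, 2, 3]

Answer: -26 1 6 83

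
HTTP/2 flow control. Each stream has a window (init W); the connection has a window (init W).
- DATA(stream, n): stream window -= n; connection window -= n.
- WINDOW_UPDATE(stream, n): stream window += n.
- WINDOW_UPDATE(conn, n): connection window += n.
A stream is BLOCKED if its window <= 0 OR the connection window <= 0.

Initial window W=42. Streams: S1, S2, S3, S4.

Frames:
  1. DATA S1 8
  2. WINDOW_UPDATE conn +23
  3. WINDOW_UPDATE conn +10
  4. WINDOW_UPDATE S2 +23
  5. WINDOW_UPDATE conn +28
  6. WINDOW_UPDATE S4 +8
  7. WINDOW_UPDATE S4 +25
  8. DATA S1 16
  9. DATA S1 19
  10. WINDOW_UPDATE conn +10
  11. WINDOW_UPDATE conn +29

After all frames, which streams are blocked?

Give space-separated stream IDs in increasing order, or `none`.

Answer: S1

Derivation:
Op 1: conn=34 S1=34 S2=42 S3=42 S4=42 blocked=[]
Op 2: conn=57 S1=34 S2=42 S3=42 S4=42 blocked=[]
Op 3: conn=67 S1=34 S2=42 S3=42 S4=42 blocked=[]
Op 4: conn=67 S1=34 S2=65 S3=42 S4=42 blocked=[]
Op 5: conn=95 S1=34 S2=65 S3=42 S4=42 blocked=[]
Op 6: conn=95 S1=34 S2=65 S3=42 S4=50 blocked=[]
Op 7: conn=95 S1=34 S2=65 S3=42 S4=75 blocked=[]
Op 8: conn=79 S1=18 S2=65 S3=42 S4=75 blocked=[]
Op 9: conn=60 S1=-1 S2=65 S3=42 S4=75 blocked=[1]
Op 10: conn=70 S1=-1 S2=65 S3=42 S4=75 blocked=[1]
Op 11: conn=99 S1=-1 S2=65 S3=42 S4=75 blocked=[1]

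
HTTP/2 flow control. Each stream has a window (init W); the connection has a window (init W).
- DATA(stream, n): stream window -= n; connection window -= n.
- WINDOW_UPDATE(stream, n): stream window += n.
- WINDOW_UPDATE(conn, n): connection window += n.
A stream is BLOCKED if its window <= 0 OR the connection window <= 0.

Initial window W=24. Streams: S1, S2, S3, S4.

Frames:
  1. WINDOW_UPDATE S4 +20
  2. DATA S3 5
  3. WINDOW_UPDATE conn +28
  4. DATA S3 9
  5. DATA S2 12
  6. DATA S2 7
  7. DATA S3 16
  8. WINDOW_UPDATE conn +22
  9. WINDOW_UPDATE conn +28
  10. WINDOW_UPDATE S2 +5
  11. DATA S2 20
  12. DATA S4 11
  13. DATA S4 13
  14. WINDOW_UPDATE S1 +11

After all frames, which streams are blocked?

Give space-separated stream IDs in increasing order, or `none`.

Answer: S2 S3

Derivation:
Op 1: conn=24 S1=24 S2=24 S3=24 S4=44 blocked=[]
Op 2: conn=19 S1=24 S2=24 S3=19 S4=44 blocked=[]
Op 3: conn=47 S1=24 S2=24 S3=19 S4=44 blocked=[]
Op 4: conn=38 S1=24 S2=24 S3=10 S4=44 blocked=[]
Op 5: conn=26 S1=24 S2=12 S3=10 S4=44 blocked=[]
Op 6: conn=19 S1=24 S2=5 S3=10 S4=44 blocked=[]
Op 7: conn=3 S1=24 S2=5 S3=-6 S4=44 blocked=[3]
Op 8: conn=25 S1=24 S2=5 S3=-6 S4=44 blocked=[3]
Op 9: conn=53 S1=24 S2=5 S3=-6 S4=44 blocked=[3]
Op 10: conn=53 S1=24 S2=10 S3=-6 S4=44 blocked=[3]
Op 11: conn=33 S1=24 S2=-10 S3=-6 S4=44 blocked=[2, 3]
Op 12: conn=22 S1=24 S2=-10 S3=-6 S4=33 blocked=[2, 3]
Op 13: conn=9 S1=24 S2=-10 S3=-6 S4=20 blocked=[2, 3]
Op 14: conn=9 S1=35 S2=-10 S3=-6 S4=20 blocked=[2, 3]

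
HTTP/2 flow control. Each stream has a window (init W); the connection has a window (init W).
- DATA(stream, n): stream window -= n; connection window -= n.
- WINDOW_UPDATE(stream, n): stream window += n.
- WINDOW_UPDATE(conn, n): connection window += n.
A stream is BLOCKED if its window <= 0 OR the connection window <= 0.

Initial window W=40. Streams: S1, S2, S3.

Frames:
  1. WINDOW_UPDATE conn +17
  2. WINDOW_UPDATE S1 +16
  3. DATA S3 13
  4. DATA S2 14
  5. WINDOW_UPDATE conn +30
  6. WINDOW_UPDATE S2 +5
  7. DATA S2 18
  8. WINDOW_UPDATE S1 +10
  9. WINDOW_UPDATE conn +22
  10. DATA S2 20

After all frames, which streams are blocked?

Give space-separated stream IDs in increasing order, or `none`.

Answer: S2

Derivation:
Op 1: conn=57 S1=40 S2=40 S3=40 blocked=[]
Op 2: conn=57 S1=56 S2=40 S3=40 blocked=[]
Op 3: conn=44 S1=56 S2=40 S3=27 blocked=[]
Op 4: conn=30 S1=56 S2=26 S3=27 blocked=[]
Op 5: conn=60 S1=56 S2=26 S3=27 blocked=[]
Op 6: conn=60 S1=56 S2=31 S3=27 blocked=[]
Op 7: conn=42 S1=56 S2=13 S3=27 blocked=[]
Op 8: conn=42 S1=66 S2=13 S3=27 blocked=[]
Op 9: conn=64 S1=66 S2=13 S3=27 blocked=[]
Op 10: conn=44 S1=66 S2=-7 S3=27 blocked=[2]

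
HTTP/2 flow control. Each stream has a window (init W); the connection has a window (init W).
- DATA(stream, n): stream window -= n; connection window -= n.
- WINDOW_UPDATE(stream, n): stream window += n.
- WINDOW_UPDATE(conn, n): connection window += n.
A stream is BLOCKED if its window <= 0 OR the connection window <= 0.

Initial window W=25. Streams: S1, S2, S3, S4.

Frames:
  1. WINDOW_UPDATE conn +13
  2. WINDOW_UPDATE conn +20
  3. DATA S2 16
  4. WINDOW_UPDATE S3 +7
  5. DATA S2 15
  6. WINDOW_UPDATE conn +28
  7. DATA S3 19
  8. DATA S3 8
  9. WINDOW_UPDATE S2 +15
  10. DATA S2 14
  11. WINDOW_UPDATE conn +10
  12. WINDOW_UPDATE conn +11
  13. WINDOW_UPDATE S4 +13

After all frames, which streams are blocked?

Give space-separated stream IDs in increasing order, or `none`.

Op 1: conn=38 S1=25 S2=25 S3=25 S4=25 blocked=[]
Op 2: conn=58 S1=25 S2=25 S3=25 S4=25 blocked=[]
Op 3: conn=42 S1=25 S2=9 S3=25 S4=25 blocked=[]
Op 4: conn=42 S1=25 S2=9 S3=32 S4=25 blocked=[]
Op 5: conn=27 S1=25 S2=-6 S3=32 S4=25 blocked=[2]
Op 6: conn=55 S1=25 S2=-6 S3=32 S4=25 blocked=[2]
Op 7: conn=36 S1=25 S2=-6 S3=13 S4=25 blocked=[2]
Op 8: conn=28 S1=25 S2=-6 S3=5 S4=25 blocked=[2]
Op 9: conn=28 S1=25 S2=9 S3=5 S4=25 blocked=[]
Op 10: conn=14 S1=25 S2=-5 S3=5 S4=25 blocked=[2]
Op 11: conn=24 S1=25 S2=-5 S3=5 S4=25 blocked=[2]
Op 12: conn=35 S1=25 S2=-5 S3=5 S4=25 blocked=[2]
Op 13: conn=35 S1=25 S2=-5 S3=5 S4=38 blocked=[2]

Answer: S2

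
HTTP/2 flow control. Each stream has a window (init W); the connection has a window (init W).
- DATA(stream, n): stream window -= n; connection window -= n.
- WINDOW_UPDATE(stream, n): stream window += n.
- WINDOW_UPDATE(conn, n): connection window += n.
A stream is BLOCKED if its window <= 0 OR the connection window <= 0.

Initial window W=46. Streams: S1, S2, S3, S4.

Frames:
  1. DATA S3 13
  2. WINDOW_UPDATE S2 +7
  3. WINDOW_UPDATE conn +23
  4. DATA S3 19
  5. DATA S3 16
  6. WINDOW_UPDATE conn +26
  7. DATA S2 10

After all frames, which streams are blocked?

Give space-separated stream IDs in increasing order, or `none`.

Op 1: conn=33 S1=46 S2=46 S3=33 S4=46 blocked=[]
Op 2: conn=33 S1=46 S2=53 S3=33 S4=46 blocked=[]
Op 3: conn=56 S1=46 S2=53 S3=33 S4=46 blocked=[]
Op 4: conn=37 S1=46 S2=53 S3=14 S4=46 blocked=[]
Op 5: conn=21 S1=46 S2=53 S3=-2 S4=46 blocked=[3]
Op 6: conn=47 S1=46 S2=53 S3=-2 S4=46 blocked=[3]
Op 7: conn=37 S1=46 S2=43 S3=-2 S4=46 blocked=[3]

Answer: S3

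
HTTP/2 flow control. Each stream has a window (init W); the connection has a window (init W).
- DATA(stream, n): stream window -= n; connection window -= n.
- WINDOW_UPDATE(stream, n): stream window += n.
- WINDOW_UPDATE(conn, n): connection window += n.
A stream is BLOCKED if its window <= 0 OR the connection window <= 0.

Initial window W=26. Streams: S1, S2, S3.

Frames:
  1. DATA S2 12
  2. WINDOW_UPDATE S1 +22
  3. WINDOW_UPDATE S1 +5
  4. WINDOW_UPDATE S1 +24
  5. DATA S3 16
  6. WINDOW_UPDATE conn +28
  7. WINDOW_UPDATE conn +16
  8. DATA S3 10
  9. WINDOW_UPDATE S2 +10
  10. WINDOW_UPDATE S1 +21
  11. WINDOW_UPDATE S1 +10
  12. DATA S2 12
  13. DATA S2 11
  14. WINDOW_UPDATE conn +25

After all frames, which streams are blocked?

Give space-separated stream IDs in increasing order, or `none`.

Op 1: conn=14 S1=26 S2=14 S3=26 blocked=[]
Op 2: conn=14 S1=48 S2=14 S3=26 blocked=[]
Op 3: conn=14 S1=53 S2=14 S3=26 blocked=[]
Op 4: conn=14 S1=77 S2=14 S3=26 blocked=[]
Op 5: conn=-2 S1=77 S2=14 S3=10 blocked=[1, 2, 3]
Op 6: conn=26 S1=77 S2=14 S3=10 blocked=[]
Op 7: conn=42 S1=77 S2=14 S3=10 blocked=[]
Op 8: conn=32 S1=77 S2=14 S3=0 blocked=[3]
Op 9: conn=32 S1=77 S2=24 S3=0 blocked=[3]
Op 10: conn=32 S1=98 S2=24 S3=0 blocked=[3]
Op 11: conn=32 S1=108 S2=24 S3=0 blocked=[3]
Op 12: conn=20 S1=108 S2=12 S3=0 blocked=[3]
Op 13: conn=9 S1=108 S2=1 S3=0 blocked=[3]
Op 14: conn=34 S1=108 S2=1 S3=0 blocked=[3]

Answer: S3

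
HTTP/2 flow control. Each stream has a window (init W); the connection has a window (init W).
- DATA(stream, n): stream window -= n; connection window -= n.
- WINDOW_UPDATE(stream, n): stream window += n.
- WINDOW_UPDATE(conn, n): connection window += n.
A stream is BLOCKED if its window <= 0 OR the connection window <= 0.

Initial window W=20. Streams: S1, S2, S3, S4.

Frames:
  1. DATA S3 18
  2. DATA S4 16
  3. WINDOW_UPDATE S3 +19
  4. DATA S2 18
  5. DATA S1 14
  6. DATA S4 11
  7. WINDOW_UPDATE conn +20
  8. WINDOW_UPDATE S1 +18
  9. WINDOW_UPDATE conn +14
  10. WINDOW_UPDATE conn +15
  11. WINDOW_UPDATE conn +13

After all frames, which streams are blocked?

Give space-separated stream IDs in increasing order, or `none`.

Op 1: conn=2 S1=20 S2=20 S3=2 S4=20 blocked=[]
Op 2: conn=-14 S1=20 S2=20 S3=2 S4=4 blocked=[1, 2, 3, 4]
Op 3: conn=-14 S1=20 S2=20 S3=21 S4=4 blocked=[1, 2, 3, 4]
Op 4: conn=-32 S1=20 S2=2 S3=21 S4=4 blocked=[1, 2, 3, 4]
Op 5: conn=-46 S1=6 S2=2 S3=21 S4=4 blocked=[1, 2, 3, 4]
Op 6: conn=-57 S1=6 S2=2 S3=21 S4=-7 blocked=[1, 2, 3, 4]
Op 7: conn=-37 S1=6 S2=2 S3=21 S4=-7 blocked=[1, 2, 3, 4]
Op 8: conn=-37 S1=24 S2=2 S3=21 S4=-7 blocked=[1, 2, 3, 4]
Op 9: conn=-23 S1=24 S2=2 S3=21 S4=-7 blocked=[1, 2, 3, 4]
Op 10: conn=-8 S1=24 S2=2 S3=21 S4=-7 blocked=[1, 2, 3, 4]
Op 11: conn=5 S1=24 S2=2 S3=21 S4=-7 blocked=[4]

Answer: S4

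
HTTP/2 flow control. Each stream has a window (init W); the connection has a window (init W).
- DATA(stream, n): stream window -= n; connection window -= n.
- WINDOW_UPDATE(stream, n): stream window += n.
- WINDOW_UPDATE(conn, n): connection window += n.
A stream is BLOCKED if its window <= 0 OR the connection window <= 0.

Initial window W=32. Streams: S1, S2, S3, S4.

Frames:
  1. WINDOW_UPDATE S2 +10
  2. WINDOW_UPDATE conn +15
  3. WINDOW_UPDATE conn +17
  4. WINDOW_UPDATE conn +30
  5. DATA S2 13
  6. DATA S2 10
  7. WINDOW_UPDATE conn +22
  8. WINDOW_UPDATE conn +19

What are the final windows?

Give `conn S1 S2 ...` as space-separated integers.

Op 1: conn=32 S1=32 S2=42 S3=32 S4=32 blocked=[]
Op 2: conn=47 S1=32 S2=42 S3=32 S4=32 blocked=[]
Op 3: conn=64 S1=32 S2=42 S3=32 S4=32 blocked=[]
Op 4: conn=94 S1=32 S2=42 S3=32 S4=32 blocked=[]
Op 5: conn=81 S1=32 S2=29 S3=32 S4=32 blocked=[]
Op 6: conn=71 S1=32 S2=19 S3=32 S4=32 blocked=[]
Op 7: conn=93 S1=32 S2=19 S3=32 S4=32 blocked=[]
Op 8: conn=112 S1=32 S2=19 S3=32 S4=32 blocked=[]

Answer: 112 32 19 32 32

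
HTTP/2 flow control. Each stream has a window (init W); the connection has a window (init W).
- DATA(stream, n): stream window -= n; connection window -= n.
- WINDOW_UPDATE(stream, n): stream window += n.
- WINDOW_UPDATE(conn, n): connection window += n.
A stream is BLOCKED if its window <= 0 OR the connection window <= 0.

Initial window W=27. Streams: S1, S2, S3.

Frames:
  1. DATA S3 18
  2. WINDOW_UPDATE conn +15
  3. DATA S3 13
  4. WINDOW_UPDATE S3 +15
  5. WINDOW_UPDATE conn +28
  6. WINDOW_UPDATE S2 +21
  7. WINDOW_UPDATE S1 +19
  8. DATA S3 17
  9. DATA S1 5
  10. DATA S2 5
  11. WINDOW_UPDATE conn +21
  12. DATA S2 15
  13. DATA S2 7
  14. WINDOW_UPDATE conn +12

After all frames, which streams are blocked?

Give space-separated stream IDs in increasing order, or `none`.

Answer: S3

Derivation:
Op 1: conn=9 S1=27 S2=27 S3=9 blocked=[]
Op 2: conn=24 S1=27 S2=27 S3=9 blocked=[]
Op 3: conn=11 S1=27 S2=27 S3=-4 blocked=[3]
Op 4: conn=11 S1=27 S2=27 S3=11 blocked=[]
Op 5: conn=39 S1=27 S2=27 S3=11 blocked=[]
Op 6: conn=39 S1=27 S2=48 S3=11 blocked=[]
Op 7: conn=39 S1=46 S2=48 S3=11 blocked=[]
Op 8: conn=22 S1=46 S2=48 S3=-6 blocked=[3]
Op 9: conn=17 S1=41 S2=48 S3=-6 blocked=[3]
Op 10: conn=12 S1=41 S2=43 S3=-6 blocked=[3]
Op 11: conn=33 S1=41 S2=43 S3=-6 blocked=[3]
Op 12: conn=18 S1=41 S2=28 S3=-6 blocked=[3]
Op 13: conn=11 S1=41 S2=21 S3=-6 blocked=[3]
Op 14: conn=23 S1=41 S2=21 S3=-6 blocked=[3]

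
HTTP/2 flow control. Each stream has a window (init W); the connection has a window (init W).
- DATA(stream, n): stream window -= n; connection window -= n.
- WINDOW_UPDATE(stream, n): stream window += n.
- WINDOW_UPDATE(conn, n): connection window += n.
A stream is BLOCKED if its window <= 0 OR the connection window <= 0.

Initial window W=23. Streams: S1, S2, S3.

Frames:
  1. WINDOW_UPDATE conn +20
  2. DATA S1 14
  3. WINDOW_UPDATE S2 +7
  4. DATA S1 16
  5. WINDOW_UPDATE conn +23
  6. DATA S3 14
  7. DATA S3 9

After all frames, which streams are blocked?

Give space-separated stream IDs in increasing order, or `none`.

Op 1: conn=43 S1=23 S2=23 S3=23 blocked=[]
Op 2: conn=29 S1=9 S2=23 S3=23 blocked=[]
Op 3: conn=29 S1=9 S2=30 S3=23 blocked=[]
Op 4: conn=13 S1=-7 S2=30 S3=23 blocked=[1]
Op 5: conn=36 S1=-7 S2=30 S3=23 blocked=[1]
Op 6: conn=22 S1=-7 S2=30 S3=9 blocked=[1]
Op 7: conn=13 S1=-7 S2=30 S3=0 blocked=[1, 3]

Answer: S1 S3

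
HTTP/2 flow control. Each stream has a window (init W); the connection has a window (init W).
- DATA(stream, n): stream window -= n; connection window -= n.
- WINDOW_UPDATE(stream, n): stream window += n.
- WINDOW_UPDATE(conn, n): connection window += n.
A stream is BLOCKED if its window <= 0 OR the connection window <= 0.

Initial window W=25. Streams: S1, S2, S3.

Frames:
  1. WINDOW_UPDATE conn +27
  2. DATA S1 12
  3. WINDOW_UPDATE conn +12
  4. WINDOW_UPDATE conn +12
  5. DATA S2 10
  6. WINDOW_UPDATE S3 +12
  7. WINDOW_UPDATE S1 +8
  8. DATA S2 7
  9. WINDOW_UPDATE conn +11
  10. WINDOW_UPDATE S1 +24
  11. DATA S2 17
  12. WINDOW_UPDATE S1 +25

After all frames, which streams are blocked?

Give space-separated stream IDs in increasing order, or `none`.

Answer: S2

Derivation:
Op 1: conn=52 S1=25 S2=25 S3=25 blocked=[]
Op 2: conn=40 S1=13 S2=25 S3=25 blocked=[]
Op 3: conn=52 S1=13 S2=25 S3=25 blocked=[]
Op 4: conn=64 S1=13 S2=25 S3=25 blocked=[]
Op 5: conn=54 S1=13 S2=15 S3=25 blocked=[]
Op 6: conn=54 S1=13 S2=15 S3=37 blocked=[]
Op 7: conn=54 S1=21 S2=15 S3=37 blocked=[]
Op 8: conn=47 S1=21 S2=8 S3=37 blocked=[]
Op 9: conn=58 S1=21 S2=8 S3=37 blocked=[]
Op 10: conn=58 S1=45 S2=8 S3=37 blocked=[]
Op 11: conn=41 S1=45 S2=-9 S3=37 blocked=[2]
Op 12: conn=41 S1=70 S2=-9 S3=37 blocked=[2]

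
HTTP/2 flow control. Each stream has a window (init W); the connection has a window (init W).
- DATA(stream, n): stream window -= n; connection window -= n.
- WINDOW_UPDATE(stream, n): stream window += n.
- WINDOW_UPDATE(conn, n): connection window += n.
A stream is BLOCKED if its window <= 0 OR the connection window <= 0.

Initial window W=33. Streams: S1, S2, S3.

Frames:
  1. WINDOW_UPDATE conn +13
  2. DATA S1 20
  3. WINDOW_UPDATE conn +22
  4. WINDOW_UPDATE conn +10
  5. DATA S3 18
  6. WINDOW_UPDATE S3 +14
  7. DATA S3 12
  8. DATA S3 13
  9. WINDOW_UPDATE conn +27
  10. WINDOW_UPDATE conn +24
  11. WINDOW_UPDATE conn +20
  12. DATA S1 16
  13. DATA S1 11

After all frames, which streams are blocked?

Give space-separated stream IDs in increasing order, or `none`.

Answer: S1

Derivation:
Op 1: conn=46 S1=33 S2=33 S3=33 blocked=[]
Op 2: conn=26 S1=13 S2=33 S3=33 blocked=[]
Op 3: conn=48 S1=13 S2=33 S3=33 blocked=[]
Op 4: conn=58 S1=13 S2=33 S3=33 blocked=[]
Op 5: conn=40 S1=13 S2=33 S3=15 blocked=[]
Op 6: conn=40 S1=13 S2=33 S3=29 blocked=[]
Op 7: conn=28 S1=13 S2=33 S3=17 blocked=[]
Op 8: conn=15 S1=13 S2=33 S3=4 blocked=[]
Op 9: conn=42 S1=13 S2=33 S3=4 blocked=[]
Op 10: conn=66 S1=13 S2=33 S3=4 blocked=[]
Op 11: conn=86 S1=13 S2=33 S3=4 blocked=[]
Op 12: conn=70 S1=-3 S2=33 S3=4 blocked=[1]
Op 13: conn=59 S1=-14 S2=33 S3=4 blocked=[1]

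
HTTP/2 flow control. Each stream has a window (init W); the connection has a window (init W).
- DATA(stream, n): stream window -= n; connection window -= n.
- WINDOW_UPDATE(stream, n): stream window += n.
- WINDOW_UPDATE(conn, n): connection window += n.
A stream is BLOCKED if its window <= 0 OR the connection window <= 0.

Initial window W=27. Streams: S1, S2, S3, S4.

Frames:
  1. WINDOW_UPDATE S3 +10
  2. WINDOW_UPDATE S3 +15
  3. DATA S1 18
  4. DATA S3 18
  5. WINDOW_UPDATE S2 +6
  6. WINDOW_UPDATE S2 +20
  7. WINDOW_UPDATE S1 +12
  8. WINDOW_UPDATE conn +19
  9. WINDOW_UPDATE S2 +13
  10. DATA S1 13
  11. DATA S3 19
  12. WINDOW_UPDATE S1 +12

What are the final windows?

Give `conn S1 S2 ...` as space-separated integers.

Answer: -22 20 66 15 27

Derivation:
Op 1: conn=27 S1=27 S2=27 S3=37 S4=27 blocked=[]
Op 2: conn=27 S1=27 S2=27 S3=52 S4=27 blocked=[]
Op 3: conn=9 S1=9 S2=27 S3=52 S4=27 blocked=[]
Op 4: conn=-9 S1=9 S2=27 S3=34 S4=27 blocked=[1, 2, 3, 4]
Op 5: conn=-9 S1=9 S2=33 S3=34 S4=27 blocked=[1, 2, 3, 4]
Op 6: conn=-9 S1=9 S2=53 S3=34 S4=27 blocked=[1, 2, 3, 4]
Op 7: conn=-9 S1=21 S2=53 S3=34 S4=27 blocked=[1, 2, 3, 4]
Op 8: conn=10 S1=21 S2=53 S3=34 S4=27 blocked=[]
Op 9: conn=10 S1=21 S2=66 S3=34 S4=27 blocked=[]
Op 10: conn=-3 S1=8 S2=66 S3=34 S4=27 blocked=[1, 2, 3, 4]
Op 11: conn=-22 S1=8 S2=66 S3=15 S4=27 blocked=[1, 2, 3, 4]
Op 12: conn=-22 S1=20 S2=66 S3=15 S4=27 blocked=[1, 2, 3, 4]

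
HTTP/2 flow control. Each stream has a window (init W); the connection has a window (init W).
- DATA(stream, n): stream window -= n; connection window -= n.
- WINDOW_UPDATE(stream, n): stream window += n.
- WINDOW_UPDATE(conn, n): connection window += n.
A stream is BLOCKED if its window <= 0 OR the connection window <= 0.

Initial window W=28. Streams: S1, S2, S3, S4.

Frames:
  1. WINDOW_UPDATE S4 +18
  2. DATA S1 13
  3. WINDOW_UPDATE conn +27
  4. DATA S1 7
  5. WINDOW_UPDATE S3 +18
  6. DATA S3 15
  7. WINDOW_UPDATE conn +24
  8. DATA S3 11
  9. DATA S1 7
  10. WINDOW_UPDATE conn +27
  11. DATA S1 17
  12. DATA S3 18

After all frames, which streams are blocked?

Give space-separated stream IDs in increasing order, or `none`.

Answer: S1

Derivation:
Op 1: conn=28 S1=28 S2=28 S3=28 S4=46 blocked=[]
Op 2: conn=15 S1=15 S2=28 S3=28 S4=46 blocked=[]
Op 3: conn=42 S1=15 S2=28 S3=28 S4=46 blocked=[]
Op 4: conn=35 S1=8 S2=28 S3=28 S4=46 blocked=[]
Op 5: conn=35 S1=8 S2=28 S3=46 S4=46 blocked=[]
Op 6: conn=20 S1=8 S2=28 S3=31 S4=46 blocked=[]
Op 7: conn=44 S1=8 S2=28 S3=31 S4=46 blocked=[]
Op 8: conn=33 S1=8 S2=28 S3=20 S4=46 blocked=[]
Op 9: conn=26 S1=1 S2=28 S3=20 S4=46 blocked=[]
Op 10: conn=53 S1=1 S2=28 S3=20 S4=46 blocked=[]
Op 11: conn=36 S1=-16 S2=28 S3=20 S4=46 blocked=[1]
Op 12: conn=18 S1=-16 S2=28 S3=2 S4=46 blocked=[1]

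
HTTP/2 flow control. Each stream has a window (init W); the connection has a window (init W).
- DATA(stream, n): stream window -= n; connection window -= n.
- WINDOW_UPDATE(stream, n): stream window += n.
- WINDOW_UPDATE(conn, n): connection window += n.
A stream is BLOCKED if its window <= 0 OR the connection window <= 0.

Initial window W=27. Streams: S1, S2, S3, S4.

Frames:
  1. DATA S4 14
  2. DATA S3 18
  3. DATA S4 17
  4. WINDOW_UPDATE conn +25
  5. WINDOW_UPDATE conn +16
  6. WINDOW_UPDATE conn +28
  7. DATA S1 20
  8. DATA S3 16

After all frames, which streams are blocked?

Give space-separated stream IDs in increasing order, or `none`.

Answer: S3 S4

Derivation:
Op 1: conn=13 S1=27 S2=27 S3=27 S4=13 blocked=[]
Op 2: conn=-5 S1=27 S2=27 S3=9 S4=13 blocked=[1, 2, 3, 4]
Op 3: conn=-22 S1=27 S2=27 S3=9 S4=-4 blocked=[1, 2, 3, 4]
Op 4: conn=3 S1=27 S2=27 S3=9 S4=-4 blocked=[4]
Op 5: conn=19 S1=27 S2=27 S3=9 S4=-4 blocked=[4]
Op 6: conn=47 S1=27 S2=27 S3=9 S4=-4 blocked=[4]
Op 7: conn=27 S1=7 S2=27 S3=9 S4=-4 blocked=[4]
Op 8: conn=11 S1=7 S2=27 S3=-7 S4=-4 blocked=[3, 4]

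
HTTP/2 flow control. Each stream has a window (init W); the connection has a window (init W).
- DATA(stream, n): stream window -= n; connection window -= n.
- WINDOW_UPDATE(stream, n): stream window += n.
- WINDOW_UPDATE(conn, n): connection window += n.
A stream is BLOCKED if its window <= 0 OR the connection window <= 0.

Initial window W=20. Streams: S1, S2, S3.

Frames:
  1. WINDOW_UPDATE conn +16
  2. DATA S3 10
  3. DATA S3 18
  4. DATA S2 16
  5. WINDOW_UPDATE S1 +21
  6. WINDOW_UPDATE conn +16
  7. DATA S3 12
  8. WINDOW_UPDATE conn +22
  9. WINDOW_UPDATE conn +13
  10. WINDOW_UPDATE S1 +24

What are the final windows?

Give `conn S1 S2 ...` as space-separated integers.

Op 1: conn=36 S1=20 S2=20 S3=20 blocked=[]
Op 2: conn=26 S1=20 S2=20 S3=10 blocked=[]
Op 3: conn=8 S1=20 S2=20 S3=-8 blocked=[3]
Op 4: conn=-8 S1=20 S2=4 S3=-8 blocked=[1, 2, 3]
Op 5: conn=-8 S1=41 S2=4 S3=-8 blocked=[1, 2, 3]
Op 6: conn=8 S1=41 S2=4 S3=-8 blocked=[3]
Op 7: conn=-4 S1=41 S2=4 S3=-20 blocked=[1, 2, 3]
Op 8: conn=18 S1=41 S2=4 S3=-20 blocked=[3]
Op 9: conn=31 S1=41 S2=4 S3=-20 blocked=[3]
Op 10: conn=31 S1=65 S2=4 S3=-20 blocked=[3]

Answer: 31 65 4 -20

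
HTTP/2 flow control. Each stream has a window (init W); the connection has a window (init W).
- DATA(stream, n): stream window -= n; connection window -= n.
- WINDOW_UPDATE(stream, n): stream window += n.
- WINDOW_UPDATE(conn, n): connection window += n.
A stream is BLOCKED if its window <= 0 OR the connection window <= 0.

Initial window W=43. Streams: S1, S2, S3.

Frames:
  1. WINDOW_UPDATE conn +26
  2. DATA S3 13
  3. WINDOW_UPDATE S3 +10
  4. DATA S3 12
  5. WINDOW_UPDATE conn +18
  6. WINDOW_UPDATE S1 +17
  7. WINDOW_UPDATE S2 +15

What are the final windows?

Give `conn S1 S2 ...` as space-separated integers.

Answer: 62 60 58 28

Derivation:
Op 1: conn=69 S1=43 S2=43 S3=43 blocked=[]
Op 2: conn=56 S1=43 S2=43 S3=30 blocked=[]
Op 3: conn=56 S1=43 S2=43 S3=40 blocked=[]
Op 4: conn=44 S1=43 S2=43 S3=28 blocked=[]
Op 5: conn=62 S1=43 S2=43 S3=28 blocked=[]
Op 6: conn=62 S1=60 S2=43 S3=28 blocked=[]
Op 7: conn=62 S1=60 S2=58 S3=28 blocked=[]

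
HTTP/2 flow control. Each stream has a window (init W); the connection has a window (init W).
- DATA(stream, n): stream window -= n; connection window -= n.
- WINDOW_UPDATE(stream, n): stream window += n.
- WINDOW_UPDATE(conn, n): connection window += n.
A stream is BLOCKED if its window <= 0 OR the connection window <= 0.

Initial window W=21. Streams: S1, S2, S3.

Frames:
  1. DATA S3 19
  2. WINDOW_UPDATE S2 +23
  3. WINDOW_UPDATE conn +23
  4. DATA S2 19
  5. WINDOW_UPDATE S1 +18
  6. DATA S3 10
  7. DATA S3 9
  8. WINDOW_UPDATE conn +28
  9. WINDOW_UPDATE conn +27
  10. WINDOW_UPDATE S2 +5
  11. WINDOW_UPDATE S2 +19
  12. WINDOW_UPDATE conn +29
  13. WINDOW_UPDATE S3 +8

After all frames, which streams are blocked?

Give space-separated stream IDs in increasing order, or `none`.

Answer: S3

Derivation:
Op 1: conn=2 S1=21 S2=21 S3=2 blocked=[]
Op 2: conn=2 S1=21 S2=44 S3=2 blocked=[]
Op 3: conn=25 S1=21 S2=44 S3=2 blocked=[]
Op 4: conn=6 S1=21 S2=25 S3=2 blocked=[]
Op 5: conn=6 S1=39 S2=25 S3=2 blocked=[]
Op 6: conn=-4 S1=39 S2=25 S3=-8 blocked=[1, 2, 3]
Op 7: conn=-13 S1=39 S2=25 S3=-17 blocked=[1, 2, 3]
Op 8: conn=15 S1=39 S2=25 S3=-17 blocked=[3]
Op 9: conn=42 S1=39 S2=25 S3=-17 blocked=[3]
Op 10: conn=42 S1=39 S2=30 S3=-17 blocked=[3]
Op 11: conn=42 S1=39 S2=49 S3=-17 blocked=[3]
Op 12: conn=71 S1=39 S2=49 S3=-17 blocked=[3]
Op 13: conn=71 S1=39 S2=49 S3=-9 blocked=[3]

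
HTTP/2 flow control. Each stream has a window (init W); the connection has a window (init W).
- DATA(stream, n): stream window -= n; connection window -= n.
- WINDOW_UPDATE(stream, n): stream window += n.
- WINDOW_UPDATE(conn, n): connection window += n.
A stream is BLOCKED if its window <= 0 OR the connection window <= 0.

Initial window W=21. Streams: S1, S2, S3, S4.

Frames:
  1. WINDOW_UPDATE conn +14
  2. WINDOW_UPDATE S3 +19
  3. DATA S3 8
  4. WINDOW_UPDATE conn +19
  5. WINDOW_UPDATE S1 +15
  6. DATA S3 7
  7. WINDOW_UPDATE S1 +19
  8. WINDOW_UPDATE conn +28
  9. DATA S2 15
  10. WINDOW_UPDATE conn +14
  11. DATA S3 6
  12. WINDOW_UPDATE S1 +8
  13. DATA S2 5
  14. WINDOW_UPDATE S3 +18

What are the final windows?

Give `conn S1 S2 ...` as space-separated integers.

Op 1: conn=35 S1=21 S2=21 S3=21 S4=21 blocked=[]
Op 2: conn=35 S1=21 S2=21 S3=40 S4=21 blocked=[]
Op 3: conn=27 S1=21 S2=21 S3=32 S4=21 blocked=[]
Op 4: conn=46 S1=21 S2=21 S3=32 S4=21 blocked=[]
Op 5: conn=46 S1=36 S2=21 S3=32 S4=21 blocked=[]
Op 6: conn=39 S1=36 S2=21 S3=25 S4=21 blocked=[]
Op 7: conn=39 S1=55 S2=21 S3=25 S4=21 blocked=[]
Op 8: conn=67 S1=55 S2=21 S3=25 S4=21 blocked=[]
Op 9: conn=52 S1=55 S2=6 S3=25 S4=21 blocked=[]
Op 10: conn=66 S1=55 S2=6 S3=25 S4=21 blocked=[]
Op 11: conn=60 S1=55 S2=6 S3=19 S4=21 blocked=[]
Op 12: conn=60 S1=63 S2=6 S3=19 S4=21 blocked=[]
Op 13: conn=55 S1=63 S2=1 S3=19 S4=21 blocked=[]
Op 14: conn=55 S1=63 S2=1 S3=37 S4=21 blocked=[]

Answer: 55 63 1 37 21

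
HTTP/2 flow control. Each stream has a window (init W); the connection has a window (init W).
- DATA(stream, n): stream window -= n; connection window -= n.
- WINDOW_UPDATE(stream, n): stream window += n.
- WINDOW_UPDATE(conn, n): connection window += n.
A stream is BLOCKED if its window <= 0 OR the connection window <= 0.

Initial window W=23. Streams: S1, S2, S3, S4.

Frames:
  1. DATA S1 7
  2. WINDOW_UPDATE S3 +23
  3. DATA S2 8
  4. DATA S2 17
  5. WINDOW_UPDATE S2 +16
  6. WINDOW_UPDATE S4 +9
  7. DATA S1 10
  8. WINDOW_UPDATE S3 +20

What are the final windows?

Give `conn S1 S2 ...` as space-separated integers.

Answer: -19 6 14 66 32

Derivation:
Op 1: conn=16 S1=16 S2=23 S3=23 S4=23 blocked=[]
Op 2: conn=16 S1=16 S2=23 S3=46 S4=23 blocked=[]
Op 3: conn=8 S1=16 S2=15 S3=46 S4=23 blocked=[]
Op 4: conn=-9 S1=16 S2=-2 S3=46 S4=23 blocked=[1, 2, 3, 4]
Op 5: conn=-9 S1=16 S2=14 S3=46 S4=23 blocked=[1, 2, 3, 4]
Op 6: conn=-9 S1=16 S2=14 S3=46 S4=32 blocked=[1, 2, 3, 4]
Op 7: conn=-19 S1=6 S2=14 S3=46 S4=32 blocked=[1, 2, 3, 4]
Op 8: conn=-19 S1=6 S2=14 S3=66 S4=32 blocked=[1, 2, 3, 4]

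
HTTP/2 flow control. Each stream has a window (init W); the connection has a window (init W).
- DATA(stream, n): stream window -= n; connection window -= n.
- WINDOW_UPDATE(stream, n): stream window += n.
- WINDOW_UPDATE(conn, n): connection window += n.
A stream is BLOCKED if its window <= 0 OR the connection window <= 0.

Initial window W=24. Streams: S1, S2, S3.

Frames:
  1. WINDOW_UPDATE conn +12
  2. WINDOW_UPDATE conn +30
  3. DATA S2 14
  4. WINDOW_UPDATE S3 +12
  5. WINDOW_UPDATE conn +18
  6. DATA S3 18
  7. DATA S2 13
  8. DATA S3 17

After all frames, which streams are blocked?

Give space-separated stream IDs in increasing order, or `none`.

Op 1: conn=36 S1=24 S2=24 S3=24 blocked=[]
Op 2: conn=66 S1=24 S2=24 S3=24 blocked=[]
Op 3: conn=52 S1=24 S2=10 S3=24 blocked=[]
Op 4: conn=52 S1=24 S2=10 S3=36 blocked=[]
Op 5: conn=70 S1=24 S2=10 S3=36 blocked=[]
Op 6: conn=52 S1=24 S2=10 S3=18 blocked=[]
Op 7: conn=39 S1=24 S2=-3 S3=18 blocked=[2]
Op 8: conn=22 S1=24 S2=-3 S3=1 blocked=[2]

Answer: S2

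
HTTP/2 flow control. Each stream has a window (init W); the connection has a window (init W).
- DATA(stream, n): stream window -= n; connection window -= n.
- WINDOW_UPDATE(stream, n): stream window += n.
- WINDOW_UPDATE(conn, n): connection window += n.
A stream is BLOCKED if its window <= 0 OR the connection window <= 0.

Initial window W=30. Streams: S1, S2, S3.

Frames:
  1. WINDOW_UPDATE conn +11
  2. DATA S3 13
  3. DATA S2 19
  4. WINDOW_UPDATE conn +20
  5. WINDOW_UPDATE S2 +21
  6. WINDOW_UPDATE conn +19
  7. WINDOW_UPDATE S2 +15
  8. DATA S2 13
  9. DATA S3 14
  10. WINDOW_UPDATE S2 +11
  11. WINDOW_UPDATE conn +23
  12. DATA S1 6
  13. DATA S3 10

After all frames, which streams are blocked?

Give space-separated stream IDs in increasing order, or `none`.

Answer: S3

Derivation:
Op 1: conn=41 S1=30 S2=30 S3=30 blocked=[]
Op 2: conn=28 S1=30 S2=30 S3=17 blocked=[]
Op 3: conn=9 S1=30 S2=11 S3=17 blocked=[]
Op 4: conn=29 S1=30 S2=11 S3=17 blocked=[]
Op 5: conn=29 S1=30 S2=32 S3=17 blocked=[]
Op 6: conn=48 S1=30 S2=32 S3=17 blocked=[]
Op 7: conn=48 S1=30 S2=47 S3=17 blocked=[]
Op 8: conn=35 S1=30 S2=34 S3=17 blocked=[]
Op 9: conn=21 S1=30 S2=34 S3=3 blocked=[]
Op 10: conn=21 S1=30 S2=45 S3=3 blocked=[]
Op 11: conn=44 S1=30 S2=45 S3=3 blocked=[]
Op 12: conn=38 S1=24 S2=45 S3=3 blocked=[]
Op 13: conn=28 S1=24 S2=45 S3=-7 blocked=[3]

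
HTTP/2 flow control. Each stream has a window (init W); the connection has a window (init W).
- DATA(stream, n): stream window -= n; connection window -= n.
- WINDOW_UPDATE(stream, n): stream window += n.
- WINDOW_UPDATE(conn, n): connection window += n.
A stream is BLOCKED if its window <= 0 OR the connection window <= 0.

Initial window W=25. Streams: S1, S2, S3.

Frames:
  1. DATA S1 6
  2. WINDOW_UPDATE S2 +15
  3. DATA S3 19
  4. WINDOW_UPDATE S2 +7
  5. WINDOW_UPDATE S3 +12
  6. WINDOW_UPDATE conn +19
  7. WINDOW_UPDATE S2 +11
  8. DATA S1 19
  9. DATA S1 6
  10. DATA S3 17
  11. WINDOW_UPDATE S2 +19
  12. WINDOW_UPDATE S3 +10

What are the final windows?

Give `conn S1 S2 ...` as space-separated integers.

Answer: -23 -6 77 11

Derivation:
Op 1: conn=19 S1=19 S2=25 S3=25 blocked=[]
Op 2: conn=19 S1=19 S2=40 S3=25 blocked=[]
Op 3: conn=0 S1=19 S2=40 S3=6 blocked=[1, 2, 3]
Op 4: conn=0 S1=19 S2=47 S3=6 blocked=[1, 2, 3]
Op 5: conn=0 S1=19 S2=47 S3=18 blocked=[1, 2, 3]
Op 6: conn=19 S1=19 S2=47 S3=18 blocked=[]
Op 7: conn=19 S1=19 S2=58 S3=18 blocked=[]
Op 8: conn=0 S1=0 S2=58 S3=18 blocked=[1, 2, 3]
Op 9: conn=-6 S1=-6 S2=58 S3=18 blocked=[1, 2, 3]
Op 10: conn=-23 S1=-6 S2=58 S3=1 blocked=[1, 2, 3]
Op 11: conn=-23 S1=-6 S2=77 S3=1 blocked=[1, 2, 3]
Op 12: conn=-23 S1=-6 S2=77 S3=11 blocked=[1, 2, 3]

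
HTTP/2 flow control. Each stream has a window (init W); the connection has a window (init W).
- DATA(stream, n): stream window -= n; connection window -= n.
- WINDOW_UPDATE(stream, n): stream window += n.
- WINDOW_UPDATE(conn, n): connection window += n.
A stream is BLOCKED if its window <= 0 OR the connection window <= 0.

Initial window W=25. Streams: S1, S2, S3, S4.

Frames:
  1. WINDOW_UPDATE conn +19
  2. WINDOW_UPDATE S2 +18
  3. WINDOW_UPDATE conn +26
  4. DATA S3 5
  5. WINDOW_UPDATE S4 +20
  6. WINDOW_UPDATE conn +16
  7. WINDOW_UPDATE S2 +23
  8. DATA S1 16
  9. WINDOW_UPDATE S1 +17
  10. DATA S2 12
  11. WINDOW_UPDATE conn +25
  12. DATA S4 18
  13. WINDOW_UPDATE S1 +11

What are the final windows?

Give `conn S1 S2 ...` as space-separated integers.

Op 1: conn=44 S1=25 S2=25 S3=25 S4=25 blocked=[]
Op 2: conn=44 S1=25 S2=43 S3=25 S4=25 blocked=[]
Op 3: conn=70 S1=25 S2=43 S3=25 S4=25 blocked=[]
Op 4: conn=65 S1=25 S2=43 S3=20 S4=25 blocked=[]
Op 5: conn=65 S1=25 S2=43 S3=20 S4=45 blocked=[]
Op 6: conn=81 S1=25 S2=43 S3=20 S4=45 blocked=[]
Op 7: conn=81 S1=25 S2=66 S3=20 S4=45 blocked=[]
Op 8: conn=65 S1=9 S2=66 S3=20 S4=45 blocked=[]
Op 9: conn=65 S1=26 S2=66 S3=20 S4=45 blocked=[]
Op 10: conn=53 S1=26 S2=54 S3=20 S4=45 blocked=[]
Op 11: conn=78 S1=26 S2=54 S3=20 S4=45 blocked=[]
Op 12: conn=60 S1=26 S2=54 S3=20 S4=27 blocked=[]
Op 13: conn=60 S1=37 S2=54 S3=20 S4=27 blocked=[]

Answer: 60 37 54 20 27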